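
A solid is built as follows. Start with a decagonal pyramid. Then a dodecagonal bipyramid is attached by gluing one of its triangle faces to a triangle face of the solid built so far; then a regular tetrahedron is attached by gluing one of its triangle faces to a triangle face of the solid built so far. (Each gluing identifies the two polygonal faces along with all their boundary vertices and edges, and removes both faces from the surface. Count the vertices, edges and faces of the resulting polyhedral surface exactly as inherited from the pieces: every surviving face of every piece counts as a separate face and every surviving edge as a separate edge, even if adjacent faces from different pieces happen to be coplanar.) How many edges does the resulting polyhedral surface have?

56

A decagonal pyramid: V=11, E=20, F=11.
Attach a dodecagonal bipyramid (V=14, E=36, F=24) along a 3-gon: merge 3 vertices and 3 edges, delete both glued faces → V=22, E=53, F=33.
Attach a regular tetrahedron (V=4, E=6, F=4) along a 3-gon: merge 3 vertices and 3 edges, delete both glued faces → V=23, E=56, F=35.
Check: V − E + F = 23 − 56 + 35 = 2.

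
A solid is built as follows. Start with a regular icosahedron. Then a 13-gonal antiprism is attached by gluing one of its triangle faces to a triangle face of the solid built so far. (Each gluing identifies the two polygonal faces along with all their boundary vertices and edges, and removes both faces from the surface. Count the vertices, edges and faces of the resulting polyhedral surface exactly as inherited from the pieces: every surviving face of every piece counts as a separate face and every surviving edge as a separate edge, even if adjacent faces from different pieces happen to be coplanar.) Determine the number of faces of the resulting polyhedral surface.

A regular icosahedron: V=12, E=30, F=20.
Attach a 13-gonal antiprism (V=26, E=52, F=28) along a 3-gon: merge 3 vertices and 3 edges, delete both glued faces → V=35, E=79, F=46.
Check: V − E + F = 35 − 79 + 46 = 2.

46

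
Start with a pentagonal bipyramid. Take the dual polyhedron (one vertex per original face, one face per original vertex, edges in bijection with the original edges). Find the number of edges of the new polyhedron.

The base solid has V = 7, E = 15, F = 10.
The dual swaps V and F and preserves E: V′ = F = 10, E′ = E = 15, F′ = V = 7.

15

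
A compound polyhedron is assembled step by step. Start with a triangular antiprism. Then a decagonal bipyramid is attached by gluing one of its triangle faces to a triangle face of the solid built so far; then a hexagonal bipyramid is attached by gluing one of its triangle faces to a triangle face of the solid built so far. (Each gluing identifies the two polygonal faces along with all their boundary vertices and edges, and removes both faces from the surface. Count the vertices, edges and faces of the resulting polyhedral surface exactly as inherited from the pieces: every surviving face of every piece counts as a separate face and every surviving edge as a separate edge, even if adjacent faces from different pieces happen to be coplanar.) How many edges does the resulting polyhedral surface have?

54

A triangular antiprism: V=6, E=12, F=8.
Attach a decagonal bipyramid (V=12, E=30, F=20) along a 3-gon: merge 3 vertices and 3 edges, delete both glued faces → V=15, E=39, F=26.
Attach a hexagonal bipyramid (V=8, E=18, F=12) along a 3-gon: merge 3 vertices and 3 edges, delete both glued faces → V=20, E=54, F=36.
Check: V − E + F = 20 − 54 + 36 = 2.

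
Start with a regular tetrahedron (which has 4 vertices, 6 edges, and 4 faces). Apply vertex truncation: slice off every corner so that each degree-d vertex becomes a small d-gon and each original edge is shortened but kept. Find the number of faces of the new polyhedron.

Truncation replaces each original edge-end by a new vertex, so V′ = 2E = 12.
Each original edge survives, and each old vertex of degree d contributes d new edges; summing degrees gives Σd = 2E, so E′ = E + 2E = 3E = 18.
Each original face survives and each original vertex becomes one new face: F′ = F + V = 8.

8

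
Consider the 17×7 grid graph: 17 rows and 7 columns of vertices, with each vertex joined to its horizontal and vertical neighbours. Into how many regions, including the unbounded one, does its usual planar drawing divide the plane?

The grid has V = 17·7 = 119 vertices and E = 17·6 + 7·16 = 214 edges.
F = 2 − V + E = 2 − 119 + 214 = 97.

97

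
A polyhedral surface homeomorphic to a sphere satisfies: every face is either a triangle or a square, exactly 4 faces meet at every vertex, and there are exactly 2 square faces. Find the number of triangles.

8

Let x be the number of triangles; then F = 2 + x.
Edge–face incidences: 2E = 4·2 + 3·x = 8 + 3x.
Every vertex has degree 4, so 4V = 2E.
Euler: V − E + F = 2 ⇒ (2E)/4 − E + (2 + x) = 2.
Multiply by 8: 2·(2E) − 4·(2E) + 8·(2 + x) = 16, i.e. 16 + 8x − 2·(8 + 3x) = 16.
Collecting terms: 2x = 16, so x = 8.
Then 2E = 8 + 3·8 = 32, so E = 16, V = 2E/4 = 8, F = 2 + 8 = 10.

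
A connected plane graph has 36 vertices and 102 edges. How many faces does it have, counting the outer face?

Euler's formula for a connected plane graph: V − E + F = 2, so F = 2 − 36 + 102 = 68.

68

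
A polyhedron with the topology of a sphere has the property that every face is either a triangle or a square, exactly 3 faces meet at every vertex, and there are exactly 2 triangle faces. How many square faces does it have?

Let x be the number of squares; then F = 2 + x.
Edge–face incidences: 2E = 3·2 + 4·x = 6 + 4x.
Every vertex has degree 3, so 3V = 2E.
Euler: V − E + F = 2 ⇒ (2E)/3 − E + (2 + x) = 2.
Multiply by 6: 2·(2E) − 3·(2E) + 6·(2 + x) = 12, i.e. 12 + 6x − (6 + 4x) = 12.
Collecting terms: 2x + 6 = 12, so 2x = 6, so x = 3.
Then 2E = 6 + 4·3 = 18, so E = 9, V = 2E/3 = 6, F = 2 + 3 = 5.

3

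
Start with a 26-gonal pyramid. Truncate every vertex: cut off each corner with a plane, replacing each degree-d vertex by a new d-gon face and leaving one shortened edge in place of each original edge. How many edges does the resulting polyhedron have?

The base solid has V = 27, E = 52, F = 27.
Truncation replaces each original edge-end by a new vertex, so V′ = 2E = 104.
Each original edge survives, and each old vertex of degree d contributes d new edges; summing degrees gives Σd = 2E, so E′ = E + 2E = 3E = 156.
Each original face survives and each original vertex becomes one new face: F′ = F + V = 54.

156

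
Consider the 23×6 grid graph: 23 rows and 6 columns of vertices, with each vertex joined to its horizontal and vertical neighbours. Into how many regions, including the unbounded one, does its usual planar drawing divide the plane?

The grid has V = 23·6 = 138 vertices and E = 23·5 + 6·22 = 247 edges.
F = 2 − V + E = 2 − 138 + 247 = 111.

111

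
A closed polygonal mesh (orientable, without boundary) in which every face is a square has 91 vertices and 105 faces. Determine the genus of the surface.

8

Every face is a square, so 2E = 4·105 = 420, giving E = 210.
χ = V − E + F = 91 − 210 + 105 = -14.
For a closed orientable surface χ = 2 − 2g, so g = (2 − (-14))/2 = 8.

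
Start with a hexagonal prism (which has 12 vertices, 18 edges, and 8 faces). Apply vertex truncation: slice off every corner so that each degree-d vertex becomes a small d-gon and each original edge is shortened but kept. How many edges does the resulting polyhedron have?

Truncation replaces each original edge-end by a new vertex, so V′ = 2E = 36.
Each original edge survives, and each old vertex of degree d contributes d new edges; summing degrees gives Σd = 2E, so E′ = E + 2E = 3E = 54.
Each original face survives and each original vertex becomes one new face: F′ = F + V = 20.

54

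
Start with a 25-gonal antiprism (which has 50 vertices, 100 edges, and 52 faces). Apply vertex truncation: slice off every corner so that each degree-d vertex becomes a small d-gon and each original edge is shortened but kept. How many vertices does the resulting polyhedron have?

200

Truncation replaces each original edge-end by a new vertex, so V′ = 2E = 200.
Each original edge survives, and each old vertex of degree d contributes d new edges; summing degrees gives Σd = 2E, so E′ = E + 2E = 3E = 300.
Each original face survives and each original vertex becomes one new face: F′ = F + V = 102.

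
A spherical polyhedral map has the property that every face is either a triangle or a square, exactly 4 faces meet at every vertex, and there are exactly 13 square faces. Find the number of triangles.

Let x be the number of triangles; then F = 13 + x.
Edge–face incidences: 2E = 4·13 + 3·x = 52 + 3x.
Every vertex has degree 4, so 4V = 2E.
Euler: V − E + F = 2 ⇒ (2E)/4 − E + (13 + x) = 2.
Multiply by 8: 2·(2E) − 4·(2E) + 8·(13 + x) = 16, i.e. 104 + 8x − 2·(52 + 3x) = 16.
Collecting terms: 2x = 16, so x = 8.
Then 2E = 52 + 3·8 = 76, so E = 38, V = 2E/4 = 19, F = 13 + 8 = 21.

8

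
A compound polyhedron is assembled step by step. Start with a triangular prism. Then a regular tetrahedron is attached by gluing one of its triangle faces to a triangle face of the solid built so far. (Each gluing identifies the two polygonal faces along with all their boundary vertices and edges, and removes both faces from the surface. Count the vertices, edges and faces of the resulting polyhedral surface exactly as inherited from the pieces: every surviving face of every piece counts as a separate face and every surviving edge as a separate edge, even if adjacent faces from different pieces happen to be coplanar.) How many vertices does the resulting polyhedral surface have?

7

A triangular prism: V=6, E=9, F=5.
Attach a regular tetrahedron (V=4, E=6, F=4) along a 3-gon: merge 3 vertices and 3 edges, delete both glued faces → V=7, E=12, F=7.
Check: V − E + F = 7 − 12 + 7 = 2.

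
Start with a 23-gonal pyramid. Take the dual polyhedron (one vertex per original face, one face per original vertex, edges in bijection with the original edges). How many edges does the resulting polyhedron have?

The base solid has V = 24, E = 46, F = 24.
The dual swaps V and F and preserves E: V′ = F = 24, E′ = E = 46, F′ = V = 24.

46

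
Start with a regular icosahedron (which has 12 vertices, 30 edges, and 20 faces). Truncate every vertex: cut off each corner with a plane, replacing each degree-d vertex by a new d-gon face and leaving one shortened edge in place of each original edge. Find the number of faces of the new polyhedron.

32

Truncation replaces each original edge-end by a new vertex, so V′ = 2E = 60.
Each original edge survives, and each old vertex of degree d contributes d new edges; summing degrees gives Σd = 2E, so E′ = E + 2E = 3E = 90.
Each original face survives and each original vertex becomes one new face: F′ = F + V = 32.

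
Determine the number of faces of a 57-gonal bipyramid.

A bipyramid over an n-gon has 2n triangular faces and n + 2 vertices: V = 57 + 2 = 59, E = 3·57 = 171, F = 2·57 = 114.
Check: V − E + F = 59 − 171 + 114 = 2.

114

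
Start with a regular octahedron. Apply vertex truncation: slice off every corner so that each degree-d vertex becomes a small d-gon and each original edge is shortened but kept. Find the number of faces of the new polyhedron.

14

The base solid has V = 6, E = 12, F = 8.
Truncation replaces each original edge-end by a new vertex, so V′ = 2E = 24.
Each original edge survives, and each old vertex of degree d contributes d new edges; summing degrees gives Σd = 2E, so E′ = E + 2E = 3E = 36.
Each original face survives and each original vertex becomes one new face: F′ = F + V = 14.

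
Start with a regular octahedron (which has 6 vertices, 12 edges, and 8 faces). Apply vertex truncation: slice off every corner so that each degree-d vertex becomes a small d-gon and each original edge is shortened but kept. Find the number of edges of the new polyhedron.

36

Truncation replaces each original edge-end by a new vertex, so V′ = 2E = 24.
Each original edge survives, and each old vertex of degree d contributes d new edges; summing degrees gives Σd = 2E, so E′ = E + 2E = 3E = 36.
Each original face survives and each original vertex becomes one new face: F′ = F + V = 14.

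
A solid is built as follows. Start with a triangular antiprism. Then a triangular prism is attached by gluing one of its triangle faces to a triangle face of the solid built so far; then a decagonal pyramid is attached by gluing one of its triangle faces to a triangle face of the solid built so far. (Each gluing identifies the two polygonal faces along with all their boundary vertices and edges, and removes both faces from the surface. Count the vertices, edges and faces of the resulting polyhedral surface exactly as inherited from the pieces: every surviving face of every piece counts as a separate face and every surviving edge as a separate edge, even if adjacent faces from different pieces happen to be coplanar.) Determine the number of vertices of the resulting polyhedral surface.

17

A triangular antiprism: V=6, E=12, F=8.
Attach a triangular prism (V=6, E=9, F=5) along a 3-gon: merge 3 vertices and 3 edges, delete both glued faces → V=9, E=18, F=11.
Attach a decagonal pyramid (V=11, E=20, F=11) along a 3-gon: merge 3 vertices and 3 edges, delete both glued faces → V=17, E=35, F=20.
Check: V − E + F = 17 − 35 + 20 = 2.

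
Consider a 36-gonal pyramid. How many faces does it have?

37

A pyramid on an n-gon base has one n-gon and n triangles: V = 36 + 1 = 37, E = 2·36 = 72, F = 36 + 1 = 37.
Check: V − E + F = 37 − 72 + 37 = 2.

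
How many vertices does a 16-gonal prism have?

32

A prism on an n-gon has two n-gon bases and n rectangular sides: V = 2·16 = 32, E = 3·16 = 48, F = 16 + 2 = 18.
Check: V − E + F = 32 − 48 + 18 = 2.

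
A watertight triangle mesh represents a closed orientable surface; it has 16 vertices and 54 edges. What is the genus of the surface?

2

Every face is a triangle and each edge borders two faces, so 3F = 2·54, giving F = 36.
χ = V − E + F = 16 − 54 + 36 = -2.
For a closed orientable surface χ = 2 − 2g, so g = (2 − (-2))/2 = 2.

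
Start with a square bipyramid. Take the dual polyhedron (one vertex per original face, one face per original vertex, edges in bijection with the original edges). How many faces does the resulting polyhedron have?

6

The base solid has V = 6, E = 12, F = 8.
The dual swaps V and F and preserves E: V′ = F = 8, E′ = E = 12, F′ = V = 6.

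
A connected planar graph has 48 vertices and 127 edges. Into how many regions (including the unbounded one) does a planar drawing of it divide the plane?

81

Euler's formula for a connected plane graph: V − E + F = 2, so F = 2 − 48 + 127 = 81.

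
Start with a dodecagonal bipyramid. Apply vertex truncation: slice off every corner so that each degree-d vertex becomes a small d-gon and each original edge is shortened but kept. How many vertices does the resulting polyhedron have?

The base solid has V = 14, E = 36, F = 24.
Truncation replaces each original edge-end by a new vertex, so V′ = 2E = 72.
Each original edge survives, and each old vertex of degree d contributes d new edges; summing degrees gives Σd = 2E, so E′ = E + 2E = 3E = 108.
Each original face survives and each original vertex becomes one new face: F′ = F + V = 38.

72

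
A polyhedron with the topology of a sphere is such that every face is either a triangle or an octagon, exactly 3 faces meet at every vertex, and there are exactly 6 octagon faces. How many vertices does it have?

Let x be the number of triangles; then F = 6 + x.
Edge–face incidences: 2E = 8·6 + 3·x = 48 + 3x.
Every vertex has degree 3, so 3V = 2E.
Euler: V − E + F = 2 ⇒ (2E)/3 − E + (6 + x) = 2.
Multiply by 6: 2·(2E) − 3·(2E) + 6·(6 + x) = 12, i.e. 36 + 6x − (48 + 3x) = 12.
Collecting terms: 3x − 12 = 12, so 3x = 24, so x = 8.
Then 2E = 48 + 3·8 = 72, so E = 36, V = 2E/3 = 24, F = 6 + 8 = 14.

24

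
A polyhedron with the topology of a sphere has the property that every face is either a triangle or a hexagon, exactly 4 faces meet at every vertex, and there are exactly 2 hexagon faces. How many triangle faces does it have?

Let x be the number of triangles; then F = 2 + x.
Edge–face incidences: 2E = 6·2 + 3·x = 12 + 3x.
Every vertex has degree 4, so 4V = 2E.
Euler: V − E + F = 2 ⇒ (2E)/4 − E + (2 + x) = 2.
Multiply by 8: 2·(2E) − 4·(2E) + 8·(2 + x) = 16, i.e. 16 + 8x − 2·(12 + 3x) = 16.
Collecting terms: 2x − 8 = 16, so 2x = 24, so x = 12.
Then 2E = 12 + 3·12 = 48, so E = 24, V = 2E/4 = 12, F = 2 + 12 = 14.

12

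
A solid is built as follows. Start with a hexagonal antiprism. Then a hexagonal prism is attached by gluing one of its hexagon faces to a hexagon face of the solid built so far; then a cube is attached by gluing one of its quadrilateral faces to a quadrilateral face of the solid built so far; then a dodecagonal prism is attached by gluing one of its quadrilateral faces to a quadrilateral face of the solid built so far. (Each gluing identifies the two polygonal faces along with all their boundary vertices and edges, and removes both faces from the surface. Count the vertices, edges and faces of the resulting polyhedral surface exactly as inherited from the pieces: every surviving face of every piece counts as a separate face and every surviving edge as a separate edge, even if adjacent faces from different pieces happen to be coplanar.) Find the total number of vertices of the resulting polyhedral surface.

A hexagonal antiprism: V=12, E=24, F=14.
Attach a hexagonal prism (V=12, E=18, F=8) along a 6-gon: merge 6 vertices and 6 edges, delete both glued faces → V=18, E=36, F=20.
Attach a cube (V=8, E=12, F=6) along a 4-gon: merge 4 vertices and 4 edges, delete both glued faces → V=22, E=44, F=24.
Attach a dodecagonal prism (V=24, E=36, F=14) along a 4-gon: merge 4 vertices and 4 edges, delete both glued faces → V=42, E=76, F=36.
Check: V − E + F = 42 − 76 + 36 = 2.

42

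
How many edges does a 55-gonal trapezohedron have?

220

The n-trapezohedron (dual of the n-antiprism) has V = 2·55 + 2 = 112, E = 4·55 = 220, F = 2·55 = 110.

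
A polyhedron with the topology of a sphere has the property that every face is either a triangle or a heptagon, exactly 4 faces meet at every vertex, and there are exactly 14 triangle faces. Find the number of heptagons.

Let x be the number of heptagons; then F = 14 + x.
Edge–face incidences: 2E = 3·14 + 7·x = 42 + 7x.
Every vertex has degree 4, so 4V = 2E.
Euler: V − E + F = 2 ⇒ (2E)/4 − E + (14 + x) = 2.
Multiply by 8: 2·(2E) − 4·(2E) + 8·(14 + x) = 16, i.e. 112 + 8x − 2·(42 + 7x) = 16.
Collecting terms: −6x + 28 = 16, so −6x = −12, so x = 2.
Then 2E = 42 + 7·2 = 56, so E = 28, V = 2E/4 = 14, F = 14 + 2 = 16.

2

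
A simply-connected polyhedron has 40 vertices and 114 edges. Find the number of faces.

Here V − E + F = 2.
F = 2 − V + E = 2 − 40 + 114 = 76.

76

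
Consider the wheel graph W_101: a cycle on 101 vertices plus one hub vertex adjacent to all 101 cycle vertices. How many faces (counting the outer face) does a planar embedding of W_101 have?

W_101 has V = 101 + 1 = 102 vertices and E = 2·101 = 202 edges.
By Euler's formula F = 2 − V + E = 2 − 102 + 202 = 102.

102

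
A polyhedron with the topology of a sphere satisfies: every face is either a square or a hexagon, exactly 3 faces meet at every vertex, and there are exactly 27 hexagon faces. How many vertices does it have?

62

Let x be the number of squares; then F = 27 + x.
Edge–face incidences: 2E = 6·27 + 4·x = 162 + 4x.
Every vertex has degree 3, so 3V = 2E.
Euler: V − E + F = 2 ⇒ (2E)/3 − E + (27 + x) = 2.
Multiply by 6: 2·(2E) − 3·(2E) + 6·(27 + x) = 12, i.e. 162 + 6x − (162 + 4x) = 12.
Collecting terms: 2x = 12, so x = 6.
Then 2E = 162 + 4·6 = 186, so E = 93, V = 2E/3 = 62, F = 27 + 6 = 33.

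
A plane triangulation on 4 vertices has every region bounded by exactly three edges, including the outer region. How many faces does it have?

4

In a plane triangulation 3F = 2E and V − E + F = 2, so F = 2V − 4 = 2·4 − 4 = 4.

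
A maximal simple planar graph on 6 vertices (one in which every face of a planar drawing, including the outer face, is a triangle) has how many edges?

12

In a plane triangulation 3F = 2E and V − E + F = 2, so E = 3V − 6 = 3·6 − 6 = 12.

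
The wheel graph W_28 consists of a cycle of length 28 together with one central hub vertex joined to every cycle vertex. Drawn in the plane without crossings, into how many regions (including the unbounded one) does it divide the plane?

29

W_28 has V = 28 + 1 = 29 vertices and E = 2·28 = 56 edges.
By Euler's formula F = 2 − V + E = 2 − 29 + 56 = 29.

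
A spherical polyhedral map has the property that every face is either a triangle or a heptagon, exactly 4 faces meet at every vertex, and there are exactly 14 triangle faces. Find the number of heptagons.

Let x be the number of heptagons; then F = 14 + x.
Edge–face incidences: 2E = 3·14 + 7·x = 42 + 7x.
Every vertex has degree 4, so 4V = 2E.
Euler: V − E + F = 2 ⇒ (2E)/4 − E + (14 + x) = 2.
Multiply by 8: 2·(2E) − 4·(2E) + 8·(14 + x) = 16, i.e. 112 + 8x − 2·(42 + 7x) = 16.
Collecting terms: −6x + 28 = 16, so −6x = −12, so x = 2.
Then 2E = 42 + 7·2 = 56, so E = 28, V = 2E/4 = 14, F = 14 + 2 = 16.

2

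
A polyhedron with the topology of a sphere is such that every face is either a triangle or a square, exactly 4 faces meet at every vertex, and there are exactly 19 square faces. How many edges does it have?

Let x be the number of triangles; then F = 19 + x.
Edge–face incidences: 2E = 4·19 + 3·x = 76 + 3x.
Every vertex has degree 4, so 4V = 2E.
Euler: V − E + F = 2 ⇒ (2E)/4 − E + (19 + x) = 2.
Multiply by 8: 2·(2E) − 4·(2E) + 8·(19 + x) = 16, i.e. 152 + 8x − 2·(76 + 3x) = 16.
Collecting terms: 2x = 16, so x = 8.
Then 2E = 76 + 3·8 = 100, so E = 50, V = 2E/4 = 25, F = 19 + 8 = 27.

50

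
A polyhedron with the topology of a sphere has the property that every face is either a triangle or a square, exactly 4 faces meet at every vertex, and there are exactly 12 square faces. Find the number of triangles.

8

Let x be the number of triangles; then F = 12 + x.
Edge–face incidences: 2E = 4·12 + 3·x = 48 + 3x.
Every vertex has degree 4, so 4V = 2E.
Euler: V − E + F = 2 ⇒ (2E)/4 − E + (12 + x) = 2.
Multiply by 8: 2·(2E) − 4·(2E) + 8·(12 + x) = 16, i.e. 96 + 8x − 2·(48 + 3x) = 16.
Collecting terms: 2x = 16, so x = 8.
Then 2E = 48 + 3·8 = 72, so E = 36, V = 2E/4 = 18, F = 12 + 8 = 20.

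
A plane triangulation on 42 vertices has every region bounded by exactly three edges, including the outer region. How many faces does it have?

80

In a plane triangulation 3F = 2E and V − E + F = 2, so F = 2V − 4 = 2·42 − 4 = 80.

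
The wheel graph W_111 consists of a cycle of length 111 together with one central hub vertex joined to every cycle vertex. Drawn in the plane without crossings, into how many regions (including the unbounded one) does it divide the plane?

W_111 has V = 111 + 1 = 112 vertices and E = 2·111 = 222 edges.
By Euler's formula F = 2 − V + E = 2 − 112 + 222 = 112.

112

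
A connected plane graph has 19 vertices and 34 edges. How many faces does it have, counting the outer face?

17

Euler's formula for a connected plane graph: V − E + F = 2, so F = 2 − 19 + 34 = 17.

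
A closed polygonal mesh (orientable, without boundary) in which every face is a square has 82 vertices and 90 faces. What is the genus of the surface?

Every face is a square, so 2E = 4·90 = 360, giving E = 180.
χ = V − E + F = 82 − 180 + 90 = -8.
For a closed orientable surface χ = 2 − 2g, so g = (2 − (-8))/2 = 5.

5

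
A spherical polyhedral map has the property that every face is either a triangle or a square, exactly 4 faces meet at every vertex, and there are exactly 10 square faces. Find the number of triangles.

8

Let x be the number of triangles; then F = 10 + x.
Edge–face incidences: 2E = 4·10 + 3·x = 40 + 3x.
Every vertex has degree 4, so 4V = 2E.
Euler: V − E + F = 2 ⇒ (2E)/4 − E + (10 + x) = 2.
Multiply by 8: 2·(2E) − 4·(2E) + 8·(10 + x) = 16, i.e. 80 + 8x − 2·(40 + 3x) = 16.
Collecting terms: 2x = 16, so x = 8.
Then 2E = 40 + 3·8 = 64, so E = 32, V = 2E/4 = 16, F = 10 + 8 = 18.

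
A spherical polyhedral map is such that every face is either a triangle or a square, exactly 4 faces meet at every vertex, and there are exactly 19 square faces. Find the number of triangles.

8

Let x be the number of triangles; then F = 19 + x.
Edge–face incidences: 2E = 4·19 + 3·x = 76 + 3x.
Every vertex has degree 4, so 4V = 2E.
Euler: V − E + F = 2 ⇒ (2E)/4 − E + (19 + x) = 2.
Multiply by 8: 2·(2E) − 4·(2E) + 8·(19 + x) = 16, i.e. 152 + 8x − 2·(76 + 3x) = 16.
Collecting terms: 2x = 16, so x = 8.
Then 2E = 76 + 3·8 = 100, so E = 50, V = 2E/4 = 25, F = 19 + 8 = 27.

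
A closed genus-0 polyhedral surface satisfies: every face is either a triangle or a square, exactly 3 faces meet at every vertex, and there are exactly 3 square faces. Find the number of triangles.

Let x be the number of triangles; then F = 3 + x.
Edge–face incidences: 2E = 4·3 + 3·x = 12 + 3x.
Every vertex has degree 3, so 3V = 2E.
Euler: V − E + F = 2 ⇒ (2E)/3 − E + (3 + x) = 2.
Multiply by 6: 2·(2E) − 3·(2E) + 6·(3 + x) = 12, i.e. 18 + 6x − (12 + 3x) = 12.
Collecting terms: 3x + 6 = 12, so 3x = 6, so x = 2.
Then 2E = 12 + 3·2 = 18, so E = 9, V = 2E/3 = 6, F = 3 + 2 = 5.

2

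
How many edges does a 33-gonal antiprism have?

132

An antiprism on an n-gon has two n-gon caps and 2n triangles: V = 2·33 = 66, E = 4·33 = 132, F = 2·33 + 2 = 68.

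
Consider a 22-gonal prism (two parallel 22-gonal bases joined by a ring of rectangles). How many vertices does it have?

44

A prism on an n-gon has two n-gon bases and n rectangular sides: V = 2·22 = 44, E = 3·22 = 66, F = 22 + 2 = 24.
Check: V − E + F = 44 − 66 + 24 = 2.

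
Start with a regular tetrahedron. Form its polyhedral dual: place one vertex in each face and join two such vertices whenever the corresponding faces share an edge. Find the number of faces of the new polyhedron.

The base solid has V = 4, E = 6, F = 4.
The dual swaps V and F and preserves E: V′ = F = 4, E′ = E = 6, F′ = V = 4.

4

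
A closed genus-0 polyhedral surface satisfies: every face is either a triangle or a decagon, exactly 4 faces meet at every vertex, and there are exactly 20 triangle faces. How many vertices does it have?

Let x be the number of decagons; then F = 20 + x.
Edge–face incidences: 2E = 3·20 + 10·x = 60 + 10x.
Every vertex has degree 4, so 4V = 2E.
Euler: V − E + F = 2 ⇒ (2E)/4 − E + (20 + x) = 2.
Multiply by 8: 2·(2E) − 4·(2E) + 8·(20 + x) = 16, i.e. 160 + 8x − 2·(60 + 10x) = 16.
Collecting terms: −12x + 40 = 16, so −12x = −24, so x = 2.
Then 2E = 60 + 10·2 = 80, so E = 40, V = 2E/4 = 20, F = 20 + 2 = 22.

20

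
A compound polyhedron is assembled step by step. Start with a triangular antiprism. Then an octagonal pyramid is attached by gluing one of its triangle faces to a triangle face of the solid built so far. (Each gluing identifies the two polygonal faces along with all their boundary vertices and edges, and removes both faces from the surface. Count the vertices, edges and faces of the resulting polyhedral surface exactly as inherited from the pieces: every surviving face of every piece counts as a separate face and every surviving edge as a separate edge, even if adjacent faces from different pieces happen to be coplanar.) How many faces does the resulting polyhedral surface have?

A triangular antiprism: V=6, E=12, F=8.
Attach an octagonal pyramid (V=9, E=16, F=9) along a 3-gon: merge 3 vertices and 3 edges, delete both glued faces → V=12, E=25, F=15.
Check: V − E + F = 12 − 25 + 15 = 2.

15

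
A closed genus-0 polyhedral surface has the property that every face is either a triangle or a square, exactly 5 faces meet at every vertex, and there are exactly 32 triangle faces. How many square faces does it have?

Let x be the number of squares; then F = 32 + x.
Edge–face incidences: 2E = 3·32 + 4·x = 96 + 4x.
Every vertex has degree 5, so 5V = 2E.
Euler: V − E + F = 2 ⇒ (2E)/5 − E + (32 + x) = 2.
Multiply by 10: 2·(2E) − 5·(2E) + 10·(32 + x) = 20, i.e. 320 + 10x − 3·(96 + 4x) = 20.
Collecting terms: −2x + 32 = 20, so −2x = −12, so x = 6.
Then 2E = 96 + 4·6 = 120, so E = 60, V = 2E/5 = 24, F = 32 + 6 = 38.

6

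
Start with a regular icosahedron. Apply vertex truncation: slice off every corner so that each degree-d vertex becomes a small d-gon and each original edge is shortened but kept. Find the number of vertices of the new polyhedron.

The base solid has V = 12, E = 30, F = 20.
Truncation replaces each original edge-end by a new vertex, so V′ = 2E = 60.
Each original edge survives, and each old vertex of degree d contributes d new edges; summing degrees gives Σd = 2E, so E′ = E + 2E = 3E = 90.
Each original face survives and each original vertex becomes one new face: F′ = F + V = 32.

60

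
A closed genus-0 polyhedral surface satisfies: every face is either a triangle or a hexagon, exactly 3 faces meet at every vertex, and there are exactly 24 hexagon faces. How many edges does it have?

Let x be the number of triangles; then F = 24 + x.
Edge–face incidences: 2E = 6·24 + 3·x = 144 + 3x.
Every vertex has degree 3, so 3V = 2E.
Euler: V − E + F = 2 ⇒ (2E)/3 − E + (24 + x) = 2.
Multiply by 6: 2·(2E) − 3·(2E) + 6·(24 + x) = 12, i.e. 144 + 6x − (144 + 3x) = 12.
Collecting terms: 3x = 12, so x = 4.
Then 2E = 144 + 3·4 = 156, so E = 78, V = 2E/3 = 52, F = 24 + 4 = 28.

78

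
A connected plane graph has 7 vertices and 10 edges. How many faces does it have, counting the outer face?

5

Euler's formula for a connected plane graph: V − E + F = 2, so F = 2 − 7 + 10 = 5.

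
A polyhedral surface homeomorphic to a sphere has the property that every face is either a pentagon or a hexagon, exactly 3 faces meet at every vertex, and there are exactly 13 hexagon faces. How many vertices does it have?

Let x be the number of pentagons; then F = 13 + x.
Edge–face incidences: 2E = 6·13 + 5·x = 78 + 5x.
Every vertex has degree 3, so 3V = 2E.
Euler: V − E + F = 2 ⇒ (2E)/3 − E + (13 + x) = 2.
Multiply by 6: 2·(2E) − 3·(2E) + 6·(13 + x) = 12, i.e. 78 + 6x − (78 + 5x) = 12.
Collecting terms: x = 12.
Then 2E = 78 + 5·12 = 138, so E = 69, V = 2E/3 = 46, F = 13 + 12 = 25.

46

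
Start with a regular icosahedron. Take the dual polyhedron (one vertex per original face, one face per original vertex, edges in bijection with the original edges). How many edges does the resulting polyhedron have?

30

The base solid has V = 12, E = 30, F = 20.
The dual swaps V and F and preserves E: V′ = F = 20, E′ = E = 30, F′ = V = 12.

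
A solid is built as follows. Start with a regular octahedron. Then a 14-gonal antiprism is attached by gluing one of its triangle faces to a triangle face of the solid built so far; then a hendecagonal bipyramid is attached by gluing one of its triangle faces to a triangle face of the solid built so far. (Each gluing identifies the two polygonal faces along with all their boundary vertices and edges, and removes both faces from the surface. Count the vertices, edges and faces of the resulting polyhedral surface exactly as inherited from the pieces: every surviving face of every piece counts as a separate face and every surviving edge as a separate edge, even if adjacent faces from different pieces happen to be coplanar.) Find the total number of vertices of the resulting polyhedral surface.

A regular octahedron: V=6, E=12, F=8.
Attach a 14-gonal antiprism (V=28, E=56, F=30) along a 3-gon: merge 3 vertices and 3 edges, delete both glued faces → V=31, E=65, F=36.
Attach a hendecagonal bipyramid (V=13, E=33, F=22) along a 3-gon: merge 3 vertices and 3 edges, delete both glued faces → V=41, E=95, F=56.
Check: V − E + F = 41 − 95 + 56 = 2.

41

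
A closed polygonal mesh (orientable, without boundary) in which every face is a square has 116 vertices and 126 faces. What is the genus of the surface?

Every face is a square, so 2E = 4·126 = 504, giving E = 252.
χ = V − E + F = 116 − 252 + 126 = -10.
For a closed orientable surface χ = 2 − 2g, so g = (2 − (-10))/2 = 6.

6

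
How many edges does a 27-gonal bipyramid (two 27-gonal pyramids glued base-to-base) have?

81

A bipyramid over an n-gon has 2n triangular faces and n + 2 vertices: V = 27 + 2 = 29, E = 3·27 = 81, F = 2·27 = 54.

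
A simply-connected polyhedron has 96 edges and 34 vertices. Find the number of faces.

64

Here V − E + F = 2.
F = 2 − V + E = 2 − 34 + 96 = 64.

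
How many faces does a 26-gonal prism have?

A prism on an n-gon has two n-gon bases and n rectangular sides: V = 2·26 = 52, E = 3·26 = 78, F = 26 + 2 = 28.

28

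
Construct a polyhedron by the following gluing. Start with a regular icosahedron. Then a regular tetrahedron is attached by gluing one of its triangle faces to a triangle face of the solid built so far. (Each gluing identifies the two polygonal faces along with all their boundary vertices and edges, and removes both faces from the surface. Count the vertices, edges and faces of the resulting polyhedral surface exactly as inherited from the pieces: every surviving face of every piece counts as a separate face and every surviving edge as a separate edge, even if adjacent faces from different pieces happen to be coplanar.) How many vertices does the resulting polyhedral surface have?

13

A regular icosahedron: V=12, E=30, F=20.
Attach a regular tetrahedron (V=4, E=6, F=4) along a 3-gon: merge 3 vertices and 3 edges, delete both glued faces → V=13, E=33, F=22.
Check: V − E + F = 13 − 33 + 22 = 2.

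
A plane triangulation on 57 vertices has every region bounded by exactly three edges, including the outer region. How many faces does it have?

110

In a plane triangulation 3F = 2E and V − E + F = 2, so F = 2V − 4 = 2·57 − 4 = 110.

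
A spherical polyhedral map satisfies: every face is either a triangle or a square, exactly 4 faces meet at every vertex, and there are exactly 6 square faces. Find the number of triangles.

Let x be the number of triangles; then F = 6 + x.
Edge–face incidences: 2E = 4·6 + 3·x = 24 + 3x.
Every vertex has degree 4, so 4V = 2E.
Euler: V − E + F = 2 ⇒ (2E)/4 − E + (6 + x) = 2.
Multiply by 8: 2·(2E) − 4·(2E) + 8·(6 + x) = 16, i.e. 48 + 8x − 2·(24 + 3x) = 16.
Collecting terms: 2x = 16, so x = 8.
Then 2E = 24 + 3·8 = 48, so E = 24, V = 2E/4 = 12, F = 6 + 8 = 14.

8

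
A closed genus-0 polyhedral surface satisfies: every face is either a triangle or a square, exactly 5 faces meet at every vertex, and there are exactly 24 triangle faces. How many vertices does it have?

Let x be the number of squares; then F = 24 + x.
Edge–face incidences: 2E = 3·24 + 4·x = 72 + 4x.
Every vertex has degree 5, so 5V = 2E.
Euler: V − E + F = 2 ⇒ (2E)/5 − E + (24 + x) = 2.
Multiply by 10: 2·(2E) − 5·(2E) + 10·(24 + x) = 20, i.e. 240 + 10x − 3·(72 + 4x) = 20.
Collecting terms: −2x + 24 = 20, so −2x = −4, so x = 2.
Then 2E = 72 + 4·2 = 80, so E = 40, V = 2E/5 = 16, F = 24 + 2 = 26.

16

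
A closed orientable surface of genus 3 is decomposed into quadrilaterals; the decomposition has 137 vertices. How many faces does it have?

χ = 2 − 2·3 = -4, and every face is a square so 4F = 2E.
V − E + F = -4 with E = 4F/2 gives 137 − (4/2 − 1)·F = -4, so F = 141 and E = 282.

141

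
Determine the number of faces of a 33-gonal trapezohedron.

The n-trapezohedron (dual of the n-antiprism) has V = 2·33 + 2 = 68, E = 4·33 = 132, F = 2·33 = 66.

66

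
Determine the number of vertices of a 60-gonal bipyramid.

62

A bipyramid over an n-gon has 2n triangular faces and n + 2 vertices: V = 60 + 2 = 62, E = 3·60 = 180, F = 2·60 = 120.
Check: V − E + F = 62 − 180 + 120 = 2.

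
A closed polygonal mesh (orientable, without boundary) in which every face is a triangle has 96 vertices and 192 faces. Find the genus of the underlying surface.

Every face is a triangle, so 2E = 3·192 = 576, giving E = 288.
χ = V − E + F = 96 − 288 + 192 = 0.
For a closed orientable surface χ = 2 − 2g, so g = (2 − (0))/2 = 1.

1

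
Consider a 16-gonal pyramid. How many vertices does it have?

17

A pyramid on an n-gon base has one n-gon and n triangles: V = 16 + 1 = 17, E = 2·16 = 32, F = 16 + 1 = 17.
Check: V − E + F = 17 − 32 + 17 = 2.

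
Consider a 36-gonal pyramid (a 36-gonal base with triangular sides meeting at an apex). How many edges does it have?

A pyramid on an n-gon base has one n-gon and n triangles: V = 36 + 1 = 37, E = 2·36 = 72, F = 36 + 1 = 37.
Check: V − E + F = 37 − 72 + 37 = 2.

72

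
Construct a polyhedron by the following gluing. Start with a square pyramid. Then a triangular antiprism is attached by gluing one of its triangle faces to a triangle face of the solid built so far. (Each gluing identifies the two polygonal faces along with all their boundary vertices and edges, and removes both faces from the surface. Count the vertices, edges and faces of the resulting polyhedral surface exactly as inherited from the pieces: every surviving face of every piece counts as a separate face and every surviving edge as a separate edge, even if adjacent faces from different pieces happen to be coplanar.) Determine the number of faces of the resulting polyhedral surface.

11

A square pyramid: V=5, E=8, F=5.
Attach a triangular antiprism (V=6, E=12, F=8) along a 3-gon: merge 3 vertices and 3 edges, delete both glued faces → V=8, E=17, F=11.
Check: V − E + F = 8 − 17 + 11 = 2.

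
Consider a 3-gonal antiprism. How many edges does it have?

An antiprism on an n-gon has two n-gon caps and 2n triangles: V = 2·3 = 6, E = 4·3 = 12, F = 2·3 + 2 = 8.

12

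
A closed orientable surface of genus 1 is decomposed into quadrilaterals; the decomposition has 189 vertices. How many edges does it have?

χ = 2 − 2·1 = 0, and every face is a square so 4F = 2E.
V − E + F = 0 with E = 4F/2 gives 189 − (4/2 − 1)·F = 0, so F = 189 and E = 378.

378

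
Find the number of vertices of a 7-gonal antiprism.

14

An antiprism on an n-gon has two n-gon caps and 2n triangles: V = 2·7 = 14, E = 4·7 = 28, F = 2·7 + 2 = 16.
Check: V − E + F = 14 − 28 + 16 = 2.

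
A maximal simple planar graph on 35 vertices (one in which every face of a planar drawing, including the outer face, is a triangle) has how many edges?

99

In a plane triangulation 3F = 2E and V − E + F = 2, so E = 3V − 6 = 3·35 − 6 = 99.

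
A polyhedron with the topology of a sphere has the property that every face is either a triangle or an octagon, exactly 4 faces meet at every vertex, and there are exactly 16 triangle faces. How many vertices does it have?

Let x be the number of octagons; then F = 16 + x.
Edge–face incidences: 2E = 3·16 + 8·x = 48 + 8x.
Every vertex has degree 4, so 4V = 2E.
Euler: V − E + F = 2 ⇒ (2E)/4 − E + (16 + x) = 2.
Multiply by 8: 2·(2E) − 4·(2E) + 8·(16 + x) = 16, i.e. 128 + 8x − 2·(48 + 8x) = 16.
Collecting terms: −8x + 32 = 16, so −8x = −16, so x = 2.
Then 2E = 48 + 8·2 = 64, so E = 32, V = 2E/4 = 16, F = 16 + 2 = 18.

16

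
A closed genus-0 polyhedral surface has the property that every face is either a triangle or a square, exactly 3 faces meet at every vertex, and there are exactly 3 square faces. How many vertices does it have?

Let x be the number of triangles; then F = 3 + x.
Edge–face incidences: 2E = 4·3 + 3·x = 12 + 3x.
Every vertex has degree 3, so 3V = 2E.
Euler: V − E + F = 2 ⇒ (2E)/3 − E + (3 + x) = 2.
Multiply by 6: 2·(2E) − 3·(2E) + 6·(3 + x) = 12, i.e. 18 + 6x − (12 + 3x) = 12.
Collecting terms: 3x + 6 = 12, so 3x = 6, so x = 2.
Then 2E = 12 + 3·2 = 18, so E = 9, V = 2E/3 = 6, F = 3 + 2 = 5.

6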